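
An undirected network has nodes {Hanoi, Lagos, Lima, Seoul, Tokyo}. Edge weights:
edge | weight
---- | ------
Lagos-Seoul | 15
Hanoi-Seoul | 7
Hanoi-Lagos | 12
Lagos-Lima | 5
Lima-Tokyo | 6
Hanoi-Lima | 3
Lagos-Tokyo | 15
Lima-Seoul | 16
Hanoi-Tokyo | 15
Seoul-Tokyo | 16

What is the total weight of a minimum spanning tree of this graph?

Kruskal: consider edges lightest-first.
Hanoi-Lima (3): add — endpoints in different components.
Lagos-Lima (5): add — endpoints in different components.
Lima-Tokyo (6): add — endpoints in different components.
Hanoi-Seoul (7): add — endpoints in different components.
MST edges: Hanoi-Lima, Lagos-Lima, Lima-Tokyo, Hanoi-Seoul; total weight 3+5+6+7 = 21.

21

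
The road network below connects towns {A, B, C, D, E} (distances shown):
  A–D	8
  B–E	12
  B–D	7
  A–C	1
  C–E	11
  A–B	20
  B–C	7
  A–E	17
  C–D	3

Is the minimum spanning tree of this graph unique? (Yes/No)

Kruskal's algorithm — process edges by increasing weight (ties by edge label):
A–C (1): add. Components now {A,C} {B} {D} {E}
C–D (3): add. Components now {A,C,D} {B} {E}
B–C (7): add. Components now {A,B,C,D} {E}
B–D (7): skip — B and D already connected.
A–D (8): skip — A and D already connected.
C–E (11): add. Components now {A,B,C,D,E}
Non-tree edge B–D has weight 7, equal to the heaviest edge on its tree cycle — swapping gives another MST of the same weight. Not unique.

No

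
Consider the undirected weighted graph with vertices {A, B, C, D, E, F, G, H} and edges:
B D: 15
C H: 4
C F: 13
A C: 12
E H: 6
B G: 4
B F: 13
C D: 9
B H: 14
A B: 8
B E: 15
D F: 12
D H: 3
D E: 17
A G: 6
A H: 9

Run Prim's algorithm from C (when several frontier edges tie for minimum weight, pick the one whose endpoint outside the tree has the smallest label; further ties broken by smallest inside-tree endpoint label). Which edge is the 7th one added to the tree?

D-F

Prim's algorithm from C:
Step 1: cheapest edge leaving the tree is C H (4); add H.
Step 2: cheapest edge leaving the tree is D H (3); add D.
Step 3: cheapest edge leaving the tree is E H (6); add E.
Step 4: cheapest edge leaving the tree is A H (9); add A.
Step 5: cheapest edge leaving the tree is A G (6); add G.
Step 6: cheapest edge leaving the tree is B G (4); add B.
Step 7: cheapest edge leaving the tree is D F (12); add F.
The 7th edge added is D F.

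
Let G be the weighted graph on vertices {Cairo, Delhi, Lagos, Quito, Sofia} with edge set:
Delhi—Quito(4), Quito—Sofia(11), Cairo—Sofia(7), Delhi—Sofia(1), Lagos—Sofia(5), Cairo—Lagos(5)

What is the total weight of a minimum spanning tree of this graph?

Kruskal's algorithm — process edges by increasing weight (ties by edge label):
Delhi—Sofia (1): add — endpoints in different components.
Delhi—Quito (4): add — endpoints in different components.
Cairo—Lagos (5): add — endpoints in different components.
Lagos—Sofia (5): add — endpoints in different components.
MST edges: Delhi—Sofia, Delhi—Quito, Cairo—Lagos, Lagos—Sofia; total weight 1+4+5+5 = 15.

15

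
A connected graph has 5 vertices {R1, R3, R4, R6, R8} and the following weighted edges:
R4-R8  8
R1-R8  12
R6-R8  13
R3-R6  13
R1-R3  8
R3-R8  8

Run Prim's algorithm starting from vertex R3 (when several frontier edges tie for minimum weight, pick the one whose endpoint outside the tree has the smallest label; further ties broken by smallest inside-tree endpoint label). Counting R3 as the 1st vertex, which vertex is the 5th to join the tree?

R6

Prim, starting at R3.
Step 1: cheapest edge leaving the tree is R1-R3 (8); add R1.
Step 2: cheapest edge leaving the tree is R3-R8 (8); add R8.
Step 3: cheapest edge leaving the tree is R4-R8 (8); add R4.
Step 4: cheapest edge leaving the tree is R3-R6 (13); add R6.
Vertex order: R3, R1, R8, R4, R6. The 5th vertex is R6.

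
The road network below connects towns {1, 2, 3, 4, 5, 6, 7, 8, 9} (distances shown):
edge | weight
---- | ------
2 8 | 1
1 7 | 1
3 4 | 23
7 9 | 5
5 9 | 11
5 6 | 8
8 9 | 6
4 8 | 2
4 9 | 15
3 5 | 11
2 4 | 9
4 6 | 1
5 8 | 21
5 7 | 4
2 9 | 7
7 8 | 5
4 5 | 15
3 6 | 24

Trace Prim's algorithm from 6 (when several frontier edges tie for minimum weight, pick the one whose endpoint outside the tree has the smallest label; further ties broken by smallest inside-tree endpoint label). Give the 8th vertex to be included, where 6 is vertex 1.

Prim, starting at 6.
Step 1: cheapest edge leaving the tree is 4 6 (1); add 4.
Step 2: cheapest edge leaving the tree is 4 8 (2); add 8.
Step 3: cheapest edge leaving the tree is 2 8 (1); add 2.
Step 4: cheapest edge leaving the tree is 7 8 (5); add 7.
Step 5: cheapest edge leaving the tree is 1 7 (1); add 1.
Step 6: cheapest edge leaving the tree is 5 7 (4); add 5.
Step 7: cheapest edge leaving the tree is 7 9 (5); add 9.
Step 8: cheapest edge leaving the tree is 3 5 (11); add 3.
Vertex order: 6, 4, 8, 2, 7, 1, 5, 9, 3. The 8th vertex is 9.

9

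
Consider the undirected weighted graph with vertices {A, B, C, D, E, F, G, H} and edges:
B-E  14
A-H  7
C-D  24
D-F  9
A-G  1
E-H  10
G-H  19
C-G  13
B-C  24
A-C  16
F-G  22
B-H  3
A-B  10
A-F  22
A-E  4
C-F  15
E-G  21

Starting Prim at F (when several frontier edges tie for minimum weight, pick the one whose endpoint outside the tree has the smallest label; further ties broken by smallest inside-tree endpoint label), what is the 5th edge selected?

A-E

Grow the tree from F using Prim:
Step 1: cheapest edge leaving the tree is D-F (9); add D.
Step 2: cheapest edge leaving the tree is C-F (15); add C.
Step 3: cheapest edge leaving the tree is C-G (13); add G.
Step 4: cheapest edge leaving the tree is A-G (1); add A.
Step 5: cheapest edge leaving the tree is A-E (4); add E.
Step 6: cheapest edge leaving the tree is A-H (7); add H.
Step 7: cheapest edge leaving the tree is B-H (3); add B.
The 5th edge added is A-E.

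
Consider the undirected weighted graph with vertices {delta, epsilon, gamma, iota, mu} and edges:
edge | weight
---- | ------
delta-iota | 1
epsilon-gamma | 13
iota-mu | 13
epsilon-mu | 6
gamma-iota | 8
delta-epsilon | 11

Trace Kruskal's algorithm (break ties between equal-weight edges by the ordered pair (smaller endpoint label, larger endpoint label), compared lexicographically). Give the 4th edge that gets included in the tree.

Kruskal's algorithm — process edges by increasing weight (ties by edge label):
delta-iota (1): add — endpoints in different components.
epsilon-mu (6): add — endpoints in different components.
gamma-iota (8): add — endpoints in different components.
delta-epsilon (11): add — endpoints in different components.
The 4th edge added is delta-epsilon.

delta-epsilon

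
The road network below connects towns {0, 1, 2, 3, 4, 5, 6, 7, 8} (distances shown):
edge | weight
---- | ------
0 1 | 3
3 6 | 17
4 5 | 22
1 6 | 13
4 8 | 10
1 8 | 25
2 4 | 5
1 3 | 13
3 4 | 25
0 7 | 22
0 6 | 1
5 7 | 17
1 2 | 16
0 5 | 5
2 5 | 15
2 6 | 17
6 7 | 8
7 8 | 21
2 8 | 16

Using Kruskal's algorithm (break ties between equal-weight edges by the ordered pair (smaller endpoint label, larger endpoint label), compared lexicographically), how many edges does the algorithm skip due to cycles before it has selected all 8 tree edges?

Kruskal's algorithm — process edges by increasing weight (ties by edge label):
0 6 (1): add — endpoints in different components.
0 1 (3): add — endpoints in different components.
0 5 (5): add — endpoints in different components.
2 4 (5): add — endpoints in different components.
6 7 (8): add — endpoints in different components.
4 8 (10): add — endpoints in different components.
1 3 (13): add — endpoints in different components.
1 6 (13): skip — 1 and 6 already connected.
2 5 (15): add — endpoints in different components.
Edges rejected before the tree was complete: 1.

1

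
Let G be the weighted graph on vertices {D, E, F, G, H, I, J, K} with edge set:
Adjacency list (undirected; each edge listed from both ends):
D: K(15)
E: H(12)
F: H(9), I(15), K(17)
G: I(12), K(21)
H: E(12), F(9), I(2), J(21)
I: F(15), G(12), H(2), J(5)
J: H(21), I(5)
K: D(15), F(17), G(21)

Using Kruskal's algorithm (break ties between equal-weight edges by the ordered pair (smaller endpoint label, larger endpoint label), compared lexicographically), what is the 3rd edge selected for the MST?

F-H

Kruskal: consider edges lightest-first.
H I (2): add — endpoints in different components.
I J (5): add — endpoints in different components.
F H (9): add — endpoints in different components.
E H (12): add — endpoints in different components.
G I (12): add — endpoints in different components.
D K (15): add — endpoints in different components.
F I (15): skip — F and I already connected.
F K (17): add — endpoints in different components.
The 3rd edge added is F H.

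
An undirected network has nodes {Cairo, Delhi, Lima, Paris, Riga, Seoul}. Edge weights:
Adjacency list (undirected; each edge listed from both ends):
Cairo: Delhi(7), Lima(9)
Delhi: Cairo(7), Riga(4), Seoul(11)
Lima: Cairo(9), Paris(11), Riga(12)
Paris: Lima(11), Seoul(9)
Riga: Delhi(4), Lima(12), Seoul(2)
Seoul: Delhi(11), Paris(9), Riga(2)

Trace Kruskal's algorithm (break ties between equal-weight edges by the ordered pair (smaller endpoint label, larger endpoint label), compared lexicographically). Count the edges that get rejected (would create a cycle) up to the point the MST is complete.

0

Kruskal: consider edges lightest-first.
Riga-Seoul (2): add — endpoints in different components.
Delhi-Riga (4): add — endpoints in different components.
Cairo-Delhi (7): add — endpoints in different components.
Cairo-Lima (9): add — endpoints in different components.
Paris-Seoul (9): add — endpoints in different components.
Edges rejected before the tree was complete: 0.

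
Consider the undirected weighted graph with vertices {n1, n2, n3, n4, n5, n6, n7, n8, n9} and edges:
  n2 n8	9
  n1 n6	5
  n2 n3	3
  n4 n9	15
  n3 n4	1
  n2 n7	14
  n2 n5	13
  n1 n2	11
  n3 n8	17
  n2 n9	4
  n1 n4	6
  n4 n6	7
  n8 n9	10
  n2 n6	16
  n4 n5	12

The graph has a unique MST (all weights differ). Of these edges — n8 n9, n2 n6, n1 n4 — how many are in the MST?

Kruskal's algorithm — process edges by increasing weight (ties by edge label):
n3 n4 (1): add — endpoints in different components.
n2 n3 (3): add — endpoints in different components.
n2 n9 (4): add — endpoints in different components.
n1 n6 (5): add — endpoints in different components.
n1 n4 (6): add — endpoints in different components.
n4 n6 (7): skip — n6 and n4 already connected.
n2 n8 (9): add — endpoints in different components.
n8 n9 (10): skip — n9 and n8 already connected.
n1 n2 (11): skip — n1 and n2 already connected.
n4 n5 (12): add — endpoints in different components.
n2 n5 (13): skip — n2 and n5 already connected.
n2 n7 (14): add — endpoints in different components.
MST edge set: {n3 n4, n2 n3, n2 n9, n1 n6, n1 n4, n2 n8, n4 n5, n2 n7}.
Of the listed edges, {n1 n4} are in the MST → 1.

1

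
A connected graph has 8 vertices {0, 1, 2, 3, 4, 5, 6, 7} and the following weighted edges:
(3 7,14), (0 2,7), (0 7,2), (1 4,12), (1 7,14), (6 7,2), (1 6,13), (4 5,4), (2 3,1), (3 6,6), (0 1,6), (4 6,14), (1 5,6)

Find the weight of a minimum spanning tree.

Prim, starting at 1.
Step 1: frontier [0 1 6, 1 5 6, 1 4 12, 1 6 13, 1 7 14] → take 0 1 (6); add 0.
Step 2: frontier [0 7 2, 0 2 7, 1 5 6, 1 4 12, 1 6 13, 1 7 14] → take 0 7 (2); add 7.
Step 3: frontier [0 2 7, 1 5 6, 1 4 12, 1 6 13, 6 7 2, 3 7 14] → take 6 7 (2); add 6.
Step 4: frontier [0 2 7, 1 5 6, 1 4 12, 3 6 6, 4 6 14, 3 7 14] → take 3 6 (6); add 3.
Step 5: frontier [0 2 7, 1 5 6, 1 4 12, 2 3 1, 4 6 14] → take 2 3 (1); add 2.
Step 6: frontier [1 5 6, 1 4 12, 4 6 14] → take 1 5 (6); add 5.
Step 7: frontier [1 4 12, 4 5 4, 4 6 14] → take 4 5 (4); add 4.
MST edges: 0 1, 0 7, 6 7, 3 6, 2 3, 1 5, 4 5; total weight 6+2+2+6+1+6+4 = 27.

27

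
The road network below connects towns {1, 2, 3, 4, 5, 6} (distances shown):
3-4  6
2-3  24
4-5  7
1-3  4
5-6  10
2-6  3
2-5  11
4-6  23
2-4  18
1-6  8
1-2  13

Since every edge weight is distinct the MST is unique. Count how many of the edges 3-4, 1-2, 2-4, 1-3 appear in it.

2

Sort edges by weight, then run Kruskal:
2-6 (3): add. Components now {1} {2,6} {3} {4} {5}
1-3 (4): add. Components now {1,3} {2,6} {4} {5}
3-4 (6): add. Components now {1,3,4} {2,6} {5}
4-5 (7): add. Components now {1,3,4,5} {2,6}
1-6 (8): add. Components now {1,2,3,4,5,6}
MST edge set: {2-6, 1-3, 3-4, 4-5, 1-6}.
Of the listed edges, {3-4, 1-3} are in the MST → 2.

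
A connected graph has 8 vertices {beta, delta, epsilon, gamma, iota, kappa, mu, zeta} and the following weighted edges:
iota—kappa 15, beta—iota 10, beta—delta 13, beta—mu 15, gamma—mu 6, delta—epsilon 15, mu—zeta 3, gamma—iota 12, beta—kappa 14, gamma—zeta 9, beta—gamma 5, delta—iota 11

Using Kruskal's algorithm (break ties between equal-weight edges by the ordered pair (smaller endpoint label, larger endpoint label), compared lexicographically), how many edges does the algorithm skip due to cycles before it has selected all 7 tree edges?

Sort edges by weight, then run Kruskal:
mu—zeta (3): add — endpoints in different components.
beta—gamma (5): add — endpoints in different components.
gamma—mu (6): add — endpoints in different components.
gamma—zeta (9): skip — zeta and gamma already connected.
beta—iota (10): add — endpoints in different components.
delta—iota (11): add — endpoints in different components.
gamma—iota (12): skip — gamma and iota already connected.
beta—delta (13): skip — beta and delta already connected.
beta—kappa (14): add — endpoints in different components.
beta—mu (15): skip — mu and beta already connected.
delta—epsilon (15): add — endpoints in different components.
Edges rejected before the tree was complete: 4.

4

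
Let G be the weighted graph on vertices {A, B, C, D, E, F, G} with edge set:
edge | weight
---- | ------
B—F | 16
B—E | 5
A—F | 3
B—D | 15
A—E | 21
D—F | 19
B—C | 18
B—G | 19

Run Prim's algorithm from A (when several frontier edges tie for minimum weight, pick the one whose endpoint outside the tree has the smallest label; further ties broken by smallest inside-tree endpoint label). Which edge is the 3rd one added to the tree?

B-E

Grow the tree from A using Prim:
Step 1: cheapest edge leaving the tree is A—F (3); add F.
Step 2: cheapest edge leaving the tree is B—F (16); add B.
Step 3: cheapest edge leaving the tree is B—E (5); add E.
Step 4: cheapest edge leaving the tree is B—D (15); add D.
Step 5: cheapest edge leaving the tree is B—C (18); add C.
Step 6: cheapest edge leaving the tree is B—G (19); add G.
The 3rd edge added is B—E.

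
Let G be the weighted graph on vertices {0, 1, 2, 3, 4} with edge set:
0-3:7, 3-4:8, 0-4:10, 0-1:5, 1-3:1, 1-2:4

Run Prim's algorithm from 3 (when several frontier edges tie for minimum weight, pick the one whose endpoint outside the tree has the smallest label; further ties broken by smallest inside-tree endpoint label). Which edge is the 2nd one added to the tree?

1-2

Prim, starting at 3.
Step 1: cheapest edge leaving the tree is 1-3 (1); add 1.
Step 2: cheapest edge leaving the tree is 1-2 (4); add 2.
Step 3: cheapest edge leaving the tree is 0-1 (5); add 0.
Step 4: cheapest edge leaving the tree is 3-4 (8); add 4.
The 2nd edge added is 1-2.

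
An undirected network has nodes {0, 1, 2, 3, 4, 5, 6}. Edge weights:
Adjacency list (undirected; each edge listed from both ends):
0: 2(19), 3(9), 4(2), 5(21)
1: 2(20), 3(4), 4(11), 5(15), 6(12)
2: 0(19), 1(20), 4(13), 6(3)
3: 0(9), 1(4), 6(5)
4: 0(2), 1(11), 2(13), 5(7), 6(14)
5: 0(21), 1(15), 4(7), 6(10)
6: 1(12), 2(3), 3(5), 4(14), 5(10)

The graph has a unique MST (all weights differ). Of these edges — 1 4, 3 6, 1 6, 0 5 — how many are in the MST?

1

Kruskal's algorithm — process edges by increasing weight (ties by edge label):
0 4 (2): add. Components now {0,4} {1} {2} {3} {5} {6}
2 6 (3): add. Components now {0,4} {1} {2,6} {3} {5}
1 3 (4): add. Components now {0,4} {1,3} {2,6} {5}
3 6 (5): add. Components now {0,4} {1,2,3,6} {5}
4 5 (7): add. Components now {0,4,5} {1,2,3,6}
0 3 (9): add. Components now {0,1,2,3,4,5,6}
MST edge set: {0 4, 2 6, 1 3, 3 6, 4 5, 0 3}.
Of the listed edges, {3 6} are in the MST → 1.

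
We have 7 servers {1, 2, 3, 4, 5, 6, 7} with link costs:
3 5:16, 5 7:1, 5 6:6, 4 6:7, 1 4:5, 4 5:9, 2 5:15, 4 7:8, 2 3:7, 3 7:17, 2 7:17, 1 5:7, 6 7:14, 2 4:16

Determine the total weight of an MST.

41

Prim, starting at 5.
Step 1: cheapest edge leaving the tree is 5 7 (1); add 7.
Step 2: cheapest edge leaving the tree is 5 6 (6); add 6.
Step 3: cheapest edge leaving the tree is 1 5 (7); add 1.
Step 4: cheapest edge leaving the tree is 1 4 (5); add 4.
Step 5: cheapest edge leaving the tree is 2 5 (15); add 2.
Step 6: cheapest edge leaving the tree is 2 3 (7); add 3.
MST edges: 5 7, 5 6, 1 5, 1 4, 2 5, 2 3; total weight 1+6+7+5+15+7 = 41.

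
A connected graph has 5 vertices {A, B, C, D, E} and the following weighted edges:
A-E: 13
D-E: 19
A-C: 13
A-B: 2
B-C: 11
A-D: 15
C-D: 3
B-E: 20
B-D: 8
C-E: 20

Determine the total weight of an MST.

Grow the tree from B using Prim:
Step 1: frontier [A-B 2, B-D 8, B-C 11, B-E 20] → take A-B (2); add A.
Step 2: frontier [A-C 13, A-E 13, A-D 15, B-D 8, B-C 11, B-E 20] → take B-D (8); add D.
Step 3: frontier [A-C 13, A-E 13, B-C 11, B-E 20, C-D 3, D-E 19] → take C-D (3); add C.
Step 4: frontier [A-E 13, B-E 20, C-E 20, D-E 19] → take A-E (13); add E.
MST edges: A-B, B-D, C-D, A-E; total weight 2+8+3+13 = 26.

26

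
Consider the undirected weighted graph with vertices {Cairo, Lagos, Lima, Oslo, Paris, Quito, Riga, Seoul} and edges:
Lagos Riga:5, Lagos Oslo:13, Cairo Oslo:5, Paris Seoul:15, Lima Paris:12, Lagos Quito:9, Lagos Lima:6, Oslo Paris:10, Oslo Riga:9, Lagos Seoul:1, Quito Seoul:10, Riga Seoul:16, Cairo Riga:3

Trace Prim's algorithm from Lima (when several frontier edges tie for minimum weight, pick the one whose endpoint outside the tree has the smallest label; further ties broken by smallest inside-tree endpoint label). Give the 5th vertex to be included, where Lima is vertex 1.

Prim, starting at Lima.
Step 1: cheapest edge leaving the tree is Lagos Lima (6); add Lagos.
Step 2: cheapest edge leaving the tree is Lagos Seoul (1); add Seoul.
Step 3: cheapest edge leaving the tree is Lagos Riga (5); add Riga.
Step 4: cheapest edge leaving the tree is Cairo Riga (3); add Cairo.
Step 5: cheapest edge leaving the tree is Cairo Oslo (5); add Oslo.
Step 6: cheapest edge leaving the tree is Lagos Quito (9); add Quito.
Step 7: cheapest edge leaving the tree is Oslo Paris (10); add Paris.
Vertex order: Lima, Lagos, Seoul, Riga, Cairo, Oslo, Quito, Paris. The 5th vertex is Cairo.

Cairo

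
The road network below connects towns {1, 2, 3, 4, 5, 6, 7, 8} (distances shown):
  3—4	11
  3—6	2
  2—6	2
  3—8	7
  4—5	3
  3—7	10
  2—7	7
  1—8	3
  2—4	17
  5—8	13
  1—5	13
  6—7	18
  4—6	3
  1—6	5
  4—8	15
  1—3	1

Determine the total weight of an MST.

Prim, starting at 5.
Step 1: cheapest edge leaving the tree is 4—5 (3); add 4.
Step 2: cheapest edge leaving the tree is 4—6 (3); add 6.
Step 3: cheapest edge leaving the tree is 2—6 (2); add 2.
Step 4: cheapest edge leaving the tree is 3—6 (2); add 3.
Step 5: cheapest edge leaving the tree is 1—3 (1); add 1.
Step 6: cheapest edge leaving the tree is 1—8 (3); add 8.
Step 7: cheapest edge leaving the tree is 2—7 (7); add 7.
MST edges: 4—5, 4—6, 2—6, 3—6, 1—3, 1—8, 2—7; total weight 3+3+2+2+1+3+7 = 21.

21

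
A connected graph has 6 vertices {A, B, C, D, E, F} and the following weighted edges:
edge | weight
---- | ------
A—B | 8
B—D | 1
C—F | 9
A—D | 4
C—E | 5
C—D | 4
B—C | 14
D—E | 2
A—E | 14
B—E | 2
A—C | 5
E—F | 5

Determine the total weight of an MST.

16

Sort edges by weight, then run Kruskal:
B—D (1): add — endpoints in different components.
B—E (2): add — endpoints in different components.
D—E (2): skip — D and E already connected.
A—D (4): add — endpoints in different components.
C—D (4): add — endpoints in different components.
A—C (5): skip — A and C already connected.
C—E (5): skip — C and E already connected.
E—F (5): add — endpoints in different components.
MST edges: B—D, B—E, A—D, C—D, E—F; total weight 1+2+4+4+5 = 16.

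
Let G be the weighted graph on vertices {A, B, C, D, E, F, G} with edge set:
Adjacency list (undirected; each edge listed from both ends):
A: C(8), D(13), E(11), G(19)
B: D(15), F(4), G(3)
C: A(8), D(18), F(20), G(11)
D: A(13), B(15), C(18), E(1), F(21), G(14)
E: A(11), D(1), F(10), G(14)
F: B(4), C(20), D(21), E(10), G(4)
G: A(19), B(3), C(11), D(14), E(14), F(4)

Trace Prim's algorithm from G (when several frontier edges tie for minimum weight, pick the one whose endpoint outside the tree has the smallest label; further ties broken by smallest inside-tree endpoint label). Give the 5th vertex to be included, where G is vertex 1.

Grow the tree from G using Prim:
Step 1: cheapest edge leaving the tree is B–G (3); add B.
Step 2: cheapest edge leaving the tree is B–F (4); add F.
Step 3: cheapest edge leaving the tree is E–F (10); add E.
Step 4: cheapest edge leaving the tree is D–E (1); add D.
Step 5: cheapest edge leaving the tree is A–E (11); add A.
Step 6: cheapest edge leaving the tree is A–C (8); add C.
Vertex order: G, B, F, E, D, A, C. The 5th vertex is D.

D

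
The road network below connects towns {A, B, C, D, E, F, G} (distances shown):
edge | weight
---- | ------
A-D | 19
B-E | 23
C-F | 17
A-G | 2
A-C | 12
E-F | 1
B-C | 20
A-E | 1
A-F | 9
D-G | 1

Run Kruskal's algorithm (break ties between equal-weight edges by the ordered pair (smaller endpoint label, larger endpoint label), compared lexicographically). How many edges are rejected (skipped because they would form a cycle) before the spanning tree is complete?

Kruskal: consider edges lightest-first.
A-E (1): add. Components now {A,E} {B} {C} {D} {F} {G}
D-G (1): add. Components now {A,E} {B} {C} {D,G} {F}
E-F (1): add. Components now {A,E,F} {B} {C} {D,G}
A-G (2): add. Components now {A,D,E,F,G} {B} {C}
A-F (9): skip — A and F already connected.
A-C (12): add. Components now {A,C,D,E,F,G} {B}
C-F (17): skip — C and F already connected.
A-D (19): skip — A and D already connected.
B-C (20): add. Components now {A,B,C,D,E,F,G}
Edges rejected before the tree was complete: 3.

3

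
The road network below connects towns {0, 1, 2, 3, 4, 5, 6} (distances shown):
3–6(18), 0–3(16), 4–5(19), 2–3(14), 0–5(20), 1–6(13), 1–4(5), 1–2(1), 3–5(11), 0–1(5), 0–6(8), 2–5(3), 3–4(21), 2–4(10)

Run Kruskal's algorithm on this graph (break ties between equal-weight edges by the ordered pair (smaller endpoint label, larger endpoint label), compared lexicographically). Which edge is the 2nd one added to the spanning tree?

2-5

Kruskal: consider edges lightest-first.
1–2 (1): add. Components now {0} {1,2} {3} {4} {5} {6}
2–5 (3): add. Components now {0} {1,2,5} {3} {4} {6}
0–1 (5): add. Components now {0,1,2,5} {3} {4} {6}
1–4 (5): add. Components now {0,1,2,4,5} {3} {6}
0–6 (8): add. Components now {0,1,2,4,5,6} {3}
2–4 (10): skip — 2 and 4 already connected.
3–5 (11): add. Components now {0,1,2,3,4,5,6}
The 2nd edge added is 2–5.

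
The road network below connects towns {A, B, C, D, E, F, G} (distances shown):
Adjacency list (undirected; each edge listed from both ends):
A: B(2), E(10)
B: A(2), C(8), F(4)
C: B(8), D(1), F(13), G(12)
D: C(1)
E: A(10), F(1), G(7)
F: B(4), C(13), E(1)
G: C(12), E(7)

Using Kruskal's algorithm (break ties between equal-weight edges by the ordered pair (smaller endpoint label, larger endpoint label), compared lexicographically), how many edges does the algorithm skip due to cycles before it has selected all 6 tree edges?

Kruskal's algorithm — process edges by increasing weight (ties by edge label):
C D (1): add — endpoints in different components.
E F (1): add — endpoints in different components.
A B (2): add — endpoints in different components.
B F (4): add — endpoints in different components.
E G (7): add — endpoints in different components.
B C (8): add — endpoints in different components.
Edges rejected before the tree was complete: 0.

0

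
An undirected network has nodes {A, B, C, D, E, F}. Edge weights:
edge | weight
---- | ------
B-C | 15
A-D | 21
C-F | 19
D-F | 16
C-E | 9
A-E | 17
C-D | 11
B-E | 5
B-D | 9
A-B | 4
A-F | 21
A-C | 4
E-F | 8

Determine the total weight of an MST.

Kruskal's algorithm — process edges by increasing weight (ties by edge label):
A-B (4): add — endpoints in different components.
A-C (4): add — endpoints in different components.
B-E (5): add — endpoints in different components.
E-F (8): add — endpoints in different components.
B-D (9): add — endpoints in different components.
MST edges: A-B, A-C, B-E, E-F, B-D; total weight 4+4+5+8+9 = 30.

30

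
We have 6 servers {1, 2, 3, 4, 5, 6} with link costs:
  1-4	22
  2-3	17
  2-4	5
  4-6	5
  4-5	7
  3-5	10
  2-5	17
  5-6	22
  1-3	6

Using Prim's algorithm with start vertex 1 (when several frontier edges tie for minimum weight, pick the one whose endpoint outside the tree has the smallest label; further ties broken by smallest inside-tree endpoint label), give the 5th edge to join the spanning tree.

4-6

Prim's algorithm from 1:
Step 1: frontier [1-3 6, 1-4 22] → take 1-3 (6); add 3.
Step 2: frontier [1-4 22, 3-5 10, 2-3 17] → take 3-5 (10); add 5.
Step 3: frontier [1-4 22, 2-3 17, 4-5 7, 2-5 17, 5-6 22] → take 4-5 (7); add 4.
Step 4: frontier [2-3 17, 2-4 5, 4-6 5, 2-5 17, 5-6 22] → take 2-4 (5); add 2.
Step 5: frontier [4-6 5, 5-6 22] → take 4-6 (5); add 6.
The 5th edge added is 4-6.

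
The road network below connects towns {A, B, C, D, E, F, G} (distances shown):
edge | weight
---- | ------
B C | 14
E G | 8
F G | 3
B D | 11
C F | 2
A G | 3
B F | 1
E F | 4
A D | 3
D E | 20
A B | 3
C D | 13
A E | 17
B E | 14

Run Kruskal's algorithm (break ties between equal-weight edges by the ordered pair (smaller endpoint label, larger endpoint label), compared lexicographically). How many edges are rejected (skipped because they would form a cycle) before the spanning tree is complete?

1

Kruskal: consider edges lightest-first.
B F (1): add. Components now {A} {B,F} {C} {D} {E} {G}
C F (2): add. Components now {A} {B,C,F} {D} {E} {G}
A B (3): add. Components now {A,B,C,F} {D} {E} {G}
A D (3): add. Components now {A,B,C,D,F} {E} {G}
A G (3): add. Components now {A,B,C,D,F,G} {E}
F G (3): skip — F and G already connected.
E F (4): add. Components now {A,B,C,D,E,F,G}
Edges rejected before the tree was complete: 1.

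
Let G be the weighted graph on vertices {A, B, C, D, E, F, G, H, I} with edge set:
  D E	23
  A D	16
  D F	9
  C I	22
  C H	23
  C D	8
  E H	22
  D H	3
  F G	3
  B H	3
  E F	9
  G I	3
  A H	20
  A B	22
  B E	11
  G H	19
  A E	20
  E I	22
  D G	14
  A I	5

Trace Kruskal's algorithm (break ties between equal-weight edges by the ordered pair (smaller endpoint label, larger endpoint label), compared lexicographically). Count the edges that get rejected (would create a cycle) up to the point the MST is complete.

Kruskal: consider edges lightest-first.
B H (3): add — endpoints in different components.
D H (3): add — endpoints in different components.
F G (3): add — endpoints in different components.
G I (3): add — endpoints in different components.
A I (5): add — endpoints in different components.
C D (8): add — endpoints in different components.
D F (9): add — endpoints in different components.
E F (9): add — endpoints in different components.
Edges rejected before the tree was complete: 0.

0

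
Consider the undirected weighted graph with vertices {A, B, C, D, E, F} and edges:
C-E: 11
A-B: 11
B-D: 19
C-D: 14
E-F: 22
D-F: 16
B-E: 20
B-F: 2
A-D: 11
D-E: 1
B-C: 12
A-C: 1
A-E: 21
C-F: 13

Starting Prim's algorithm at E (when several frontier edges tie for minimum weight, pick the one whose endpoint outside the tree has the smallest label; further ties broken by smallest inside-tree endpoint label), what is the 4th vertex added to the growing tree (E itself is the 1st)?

Grow the tree from E using Prim:
Step 1: frontier [D-E 1, C-E 11, B-E 20, A-E 21, E-F 22] → take D-E (1); add D.
Step 2: frontier [A-D 11, C-D 14, D-F 16, B-D 19, C-E 11, B-E 20, A-E 21, E-F 22] → take A-D (11); add A.
Step 3: frontier [A-C 1, A-B 11, C-D 14, D-F 16, B-D 19, C-E 11, B-E 20, E-F 22] → take A-C (1); add C.
Step 4: frontier [A-B 11, B-C 12, C-F 13, D-F 16, B-D 19, B-E 20, E-F 22] → take A-B (11); add B.
Step 5: frontier [B-F 2, C-F 13, D-F 16, E-F 22] → take B-F (2); add F.
Vertex order: E, D, A, C, B, F. The 4th vertex is C.

C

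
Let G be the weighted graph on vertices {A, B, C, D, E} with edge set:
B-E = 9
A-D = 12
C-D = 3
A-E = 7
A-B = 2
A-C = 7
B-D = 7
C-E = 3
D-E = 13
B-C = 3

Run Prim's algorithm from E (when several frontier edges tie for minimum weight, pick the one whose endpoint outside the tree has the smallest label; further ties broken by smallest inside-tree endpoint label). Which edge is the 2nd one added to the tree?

B-C

Grow the tree from E using Prim:
Step 1: frontier [C-E 3, A-E 7, B-E 9, D-E 13] → take C-E (3); add C.
Step 2: frontier [B-C 3, C-D 3, A-C 7, A-E 7, B-E 9, D-E 13] → take B-C (3); add B.
Step 3: frontier [A-B 2, B-D 7, C-D 3, A-C 7, A-E 7, D-E 13] → take A-B (2); add A.
Step 4: frontier [A-D 12, B-D 7, C-D 3, D-E 13] → take C-D (3); add D.
The 2nd edge added is B-C.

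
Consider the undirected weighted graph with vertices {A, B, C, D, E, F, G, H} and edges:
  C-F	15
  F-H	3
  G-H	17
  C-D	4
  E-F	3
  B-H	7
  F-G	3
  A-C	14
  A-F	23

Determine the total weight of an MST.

Kruskal: consider edges lightest-first.
E-F (3): add — endpoints in different components.
F-G (3): add — endpoints in different components.
F-H (3): add — endpoints in different components.
C-D (4): add — endpoints in different components.
B-H (7): add — endpoints in different components.
A-C (14): add — endpoints in different components.
C-F (15): add — endpoints in different components.
MST edges: E-F, F-G, F-H, C-D, B-H, A-C, C-F; total weight 3+3+3+4+7+14+15 = 49.

49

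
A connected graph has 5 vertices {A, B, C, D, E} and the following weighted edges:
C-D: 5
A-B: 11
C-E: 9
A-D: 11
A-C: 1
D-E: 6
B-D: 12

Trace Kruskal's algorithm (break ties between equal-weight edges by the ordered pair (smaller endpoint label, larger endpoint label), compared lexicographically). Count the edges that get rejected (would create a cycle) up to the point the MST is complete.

Sort edges by weight, then run Kruskal:
A-C (1): add. Components now {A,C} {B} {D} {E}
C-D (5): add. Components now {A,C,D} {B} {E}
D-E (6): add. Components now {A,C,D,E} {B}
C-E (9): skip — C and E already connected.
A-B (11): add. Components now {A,B,C,D,E}
Edges rejected before the tree was complete: 1.

1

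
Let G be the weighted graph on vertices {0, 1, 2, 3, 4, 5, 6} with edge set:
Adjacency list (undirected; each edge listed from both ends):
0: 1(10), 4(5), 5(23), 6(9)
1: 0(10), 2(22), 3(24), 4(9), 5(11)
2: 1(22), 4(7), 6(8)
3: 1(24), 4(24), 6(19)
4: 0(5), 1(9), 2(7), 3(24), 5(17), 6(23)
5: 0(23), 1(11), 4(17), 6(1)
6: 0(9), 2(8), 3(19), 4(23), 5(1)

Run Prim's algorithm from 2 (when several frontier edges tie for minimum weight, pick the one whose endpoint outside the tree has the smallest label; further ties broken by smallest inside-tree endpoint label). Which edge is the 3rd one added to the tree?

Prim's algorithm from 2:
Step 1: cheapest edge leaving the tree is 2-4 (7); add 4.
Step 2: cheapest edge leaving the tree is 0-4 (5); add 0.
Step 3: cheapest edge leaving the tree is 2-6 (8); add 6.
Step 4: cheapest edge leaving the tree is 5-6 (1); add 5.
Step 5: cheapest edge leaving the tree is 1-4 (9); add 1.
Step 6: cheapest edge leaving the tree is 3-6 (19); add 3.
The 3rd edge added is 2-6.

2-6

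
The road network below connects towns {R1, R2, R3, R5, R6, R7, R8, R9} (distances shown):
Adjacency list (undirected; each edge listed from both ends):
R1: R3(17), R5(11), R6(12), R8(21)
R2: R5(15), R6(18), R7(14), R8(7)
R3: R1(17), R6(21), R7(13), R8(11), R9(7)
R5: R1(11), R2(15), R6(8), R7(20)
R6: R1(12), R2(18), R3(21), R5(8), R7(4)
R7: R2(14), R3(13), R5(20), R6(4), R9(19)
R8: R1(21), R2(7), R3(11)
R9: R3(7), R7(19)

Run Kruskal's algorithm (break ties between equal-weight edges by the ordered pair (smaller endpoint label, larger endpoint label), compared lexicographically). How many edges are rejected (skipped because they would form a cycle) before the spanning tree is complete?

1

Sort edges by weight, then run Kruskal:
R6—R7 (4): add — endpoints in different components.
R2—R8 (7): add — endpoints in different components.
R3—R9 (7): add — endpoints in different components.
R5—R6 (8): add — endpoints in different components.
R1—R5 (11): add — endpoints in different components.
R3—R8 (11): add — endpoints in different components.
R1—R6 (12): skip — R1 and R6 already connected.
R3—R7 (13): add — endpoints in different components.
Edges rejected before the tree was complete: 1.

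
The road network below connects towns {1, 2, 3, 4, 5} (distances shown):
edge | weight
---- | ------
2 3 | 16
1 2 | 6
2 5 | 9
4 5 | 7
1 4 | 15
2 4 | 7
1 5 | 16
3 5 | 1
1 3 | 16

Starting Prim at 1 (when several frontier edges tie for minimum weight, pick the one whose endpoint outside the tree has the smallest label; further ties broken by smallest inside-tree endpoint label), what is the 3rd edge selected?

4-5

Prim's algorithm from 1:
Step 1: cheapest edge leaving the tree is 1 2 (6); add 2.
Step 2: cheapest edge leaving the tree is 2 4 (7); add 4.
Step 3: cheapest edge leaving the tree is 4 5 (7); add 5.
Step 4: cheapest edge leaving the tree is 3 5 (1); add 3.
The 3rd edge added is 4 5.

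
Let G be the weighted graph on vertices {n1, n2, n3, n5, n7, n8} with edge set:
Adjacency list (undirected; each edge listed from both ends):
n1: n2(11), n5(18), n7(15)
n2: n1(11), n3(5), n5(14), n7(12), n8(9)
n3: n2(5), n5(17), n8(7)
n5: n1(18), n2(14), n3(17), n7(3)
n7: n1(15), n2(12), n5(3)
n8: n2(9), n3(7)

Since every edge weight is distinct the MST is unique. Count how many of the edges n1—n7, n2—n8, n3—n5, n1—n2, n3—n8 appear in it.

2

Sort edges by weight, then run Kruskal:
n5—n7 (3): add. Components now {n1} {n5,n7} {n2} {n8} {n3}
n2—n3 (5): add. Components now {n1} {n5,n7} {n2,n3} {n8}
n3—n8 (7): add. Components now {n1} {n5,n7} {n2,n3,n8}
n2—n8 (9): skip — n2 and n8 already connected.
n1—n2 (11): add. Components now {n1,n2,n3,n8} {n5,n7}
n2—n7 (12): add. Components now {n1,n2,n3,n5,n7,n8}
MST edge set: {n5—n7, n2—n3, n3—n8, n1—n2, n2—n7}.
Of the listed edges, {n1—n2, n3—n8} are in the MST → 2.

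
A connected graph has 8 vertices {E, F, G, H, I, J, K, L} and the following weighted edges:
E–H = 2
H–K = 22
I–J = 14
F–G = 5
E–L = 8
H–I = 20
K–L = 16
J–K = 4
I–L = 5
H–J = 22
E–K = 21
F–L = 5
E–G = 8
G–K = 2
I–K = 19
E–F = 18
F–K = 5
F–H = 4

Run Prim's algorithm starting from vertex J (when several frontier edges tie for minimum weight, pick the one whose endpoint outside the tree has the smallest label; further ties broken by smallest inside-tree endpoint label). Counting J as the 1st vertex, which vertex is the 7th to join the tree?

L

Prim, starting at J.
Step 1: cheapest edge leaving the tree is J–K (4); add K.
Step 2: cheapest edge leaving the tree is G–K (2); add G.
Step 3: cheapest edge leaving the tree is F–G (5); add F.
Step 4: cheapest edge leaving the tree is F–H (4); add H.
Step 5: cheapest edge leaving the tree is E–H (2); add E.
Step 6: cheapest edge leaving the tree is F–L (5); add L.
Step 7: cheapest edge leaving the tree is I–L (5); add I.
Vertex order: J, K, G, F, H, E, L, I. The 7th vertex is L.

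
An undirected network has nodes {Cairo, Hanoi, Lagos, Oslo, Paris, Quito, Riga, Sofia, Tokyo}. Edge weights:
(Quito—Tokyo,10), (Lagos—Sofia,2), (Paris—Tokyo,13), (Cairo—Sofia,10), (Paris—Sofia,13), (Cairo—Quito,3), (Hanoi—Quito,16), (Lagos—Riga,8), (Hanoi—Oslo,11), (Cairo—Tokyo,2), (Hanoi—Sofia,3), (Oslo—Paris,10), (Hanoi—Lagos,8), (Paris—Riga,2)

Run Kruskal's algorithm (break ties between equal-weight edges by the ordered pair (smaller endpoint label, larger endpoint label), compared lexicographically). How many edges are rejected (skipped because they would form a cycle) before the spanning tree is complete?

Kruskal's algorithm — process edges by increasing weight (ties by edge label):
Cairo—Tokyo (2): add — endpoints in different components.
Lagos—Sofia (2): add — endpoints in different components.
Paris—Riga (2): add — endpoints in different components.
Cairo—Quito (3): add — endpoints in different components.
Hanoi—Sofia (3): add — endpoints in different components.
Hanoi—Lagos (8): skip — Hanoi and Lagos already connected.
Lagos—Riga (8): add — endpoints in different components.
Cairo—Sofia (10): add — endpoints in different components.
Oslo—Paris (10): add — endpoints in different components.
Edges rejected before the tree was complete: 1.

1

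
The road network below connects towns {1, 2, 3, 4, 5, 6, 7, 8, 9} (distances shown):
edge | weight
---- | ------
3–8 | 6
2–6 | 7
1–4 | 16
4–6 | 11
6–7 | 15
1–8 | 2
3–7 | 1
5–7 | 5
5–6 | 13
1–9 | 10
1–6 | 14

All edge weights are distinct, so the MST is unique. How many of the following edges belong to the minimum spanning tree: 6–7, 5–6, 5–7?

Kruskal: consider edges lightest-first.
3–7 (1): add — endpoints in different components.
1–8 (2): add — endpoints in different components.
5–7 (5): add — endpoints in different components.
3–8 (6): add — endpoints in different components.
2–6 (7): add — endpoints in different components.
1–9 (10): add — endpoints in different components.
4–6 (11): add — endpoints in different components.
5–6 (13): add — endpoints in different components.
MST edge set: {3–7, 1–8, 5–7, 3–8, 2–6, 1–9, 4–6, 5–6}.
Of the listed edges, {5–6, 5–7} are in the MST → 2.

2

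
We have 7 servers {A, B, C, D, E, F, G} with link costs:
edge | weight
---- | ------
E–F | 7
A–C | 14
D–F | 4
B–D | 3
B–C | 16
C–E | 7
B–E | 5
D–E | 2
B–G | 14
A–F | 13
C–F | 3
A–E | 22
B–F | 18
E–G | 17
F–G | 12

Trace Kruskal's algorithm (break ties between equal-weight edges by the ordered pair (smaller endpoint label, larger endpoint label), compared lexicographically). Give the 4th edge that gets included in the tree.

Kruskal's algorithm — process edges by increasing weight (ties by edge label):
D–E (2): add. Components now {A} {B} {C} {D,E} {F} {G}
B–D (3): add. Components now {A} {B,D,E} {C} {F} {G}
C–F (3): add. Components now {A} {B,D,E} {C,F} {G}
D–F (4): add. Components now {A} {B,C,D,E,F} {G}
B–E (5): skip — B and E already connected.
C–E (7): skip — C and E already connected.
E–F (7): skip — E and F already connected.
F–G (12): add. Components now {A} {B,C,D,E,F,G}
A–F (13): add. Components now {A,B,C,D,E,F,G}
The 4th edge added is D–F.

D-F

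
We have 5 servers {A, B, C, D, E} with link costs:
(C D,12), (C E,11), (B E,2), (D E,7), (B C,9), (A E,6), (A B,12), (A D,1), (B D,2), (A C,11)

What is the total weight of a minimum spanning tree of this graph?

Prim, starting at E.
Step 1: frontier [B E 2, A E 6, D E 7, C E 11] → take B E (2); add B.
Step 2: frontier [B D 2, B C 9, A B 12, A E 6, D E 7, C E 11] → take B D (2); add D.
Step 3: frontier [B C 9, A B 12, A D 1, C D 12, A E 6, C E 11] → take A D (1); add A.
Step 4: frontier [A C 11, B C 9, C D 12, C E 11] → take B C (9); add C.
MST edges: B E, B D, A D, B C; total weight 2+2+1+9 = 14.

14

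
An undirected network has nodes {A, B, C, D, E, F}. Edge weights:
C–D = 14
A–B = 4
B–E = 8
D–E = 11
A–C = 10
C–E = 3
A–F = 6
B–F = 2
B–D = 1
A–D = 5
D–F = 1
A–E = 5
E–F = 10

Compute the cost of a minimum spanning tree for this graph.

Kruskal: consider edges lightest-first.
B–D (1): add — endpoints in different components.
D–F (1): add — endpoints in different components.
B–F (2): skip — B and F already connected.
C–E (3): add — endpoints in different components.
A–B (4): add — endpoints in different components.
A–D (5): skip — A and D already connected.
A–E (5): add — endpoints in different components.
MST edges: B–D, D–F, C–E, A–B, A–E; total weight 1+1+3+4+5 = 14.

14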